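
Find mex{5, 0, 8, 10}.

1

0 is in the set but 1 is not, so the mex is 1.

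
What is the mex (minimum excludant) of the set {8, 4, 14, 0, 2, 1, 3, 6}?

The values 0, 1, 2, 3, 4 are all present; 5 is the first non-negative integer missing from the set.

5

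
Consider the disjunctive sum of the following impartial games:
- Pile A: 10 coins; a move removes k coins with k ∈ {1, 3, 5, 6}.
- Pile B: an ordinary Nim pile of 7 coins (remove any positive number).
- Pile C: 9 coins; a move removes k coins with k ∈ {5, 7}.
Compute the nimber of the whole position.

4

Grundy values for pile A (subtraction set {1, 3, 5, 6}):
k:     0  1  2  3  4  5  6  7  8  9 10
g(k):  0  1  0  1  0  1  2  3  2  3  2
So g(10) = 2.
Pile B is a plain Nim pile of size 7, so its Grundy value is 7.
Build the Grundy sequence for pile C with g(k) = mex{g(k−s) : s ∈ {5, 7}, s ≤ k}:
g(0) = mex{} = 0
g(1) = mex{} = 0
g(2) = mex{} = 0
g(3) = mex{} = 0
g(4) = mex{} = 0
g(5) = mex{0} = 1
g(6) = mex{0} = 1
g(7) = mex{0} = 1
g(8) = mex{0} = 1
g(9) = mex{0} = 1
So g(9) = 1.
By the Sprague-Grundy theorem, the Grundy value of a sum of independent games is the XOR of the component values.
Combined value = 2 ⊕ 7 ⊕ 1 = 4.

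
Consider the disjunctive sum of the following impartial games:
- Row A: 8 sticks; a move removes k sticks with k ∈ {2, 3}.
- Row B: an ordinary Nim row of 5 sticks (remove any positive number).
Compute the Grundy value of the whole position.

Grundy values for row A (subtraction set {2, 3}):
k:     0  1  2  3  4  5  6  7  8
g(k):  0  0  1  1  2  0  0  1  1
So g(8) = 1.
Row B is a plain Nim row of size 5, so its Grundy value is 5.
By the Sprague-Grundy theorem, the Grundy value of a sum of independent games is the XOR of the component values.
Combined value = 1 XOR 5 = 4.

4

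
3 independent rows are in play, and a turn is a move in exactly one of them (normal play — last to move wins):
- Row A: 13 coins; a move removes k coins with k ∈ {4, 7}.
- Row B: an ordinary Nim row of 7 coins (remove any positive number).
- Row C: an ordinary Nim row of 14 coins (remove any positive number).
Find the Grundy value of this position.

Grundy values for row A (subtraction set {4, 7}):
g(0) = mex{} = 0
g(1) = mex{} = 0
g(2) = mex{} = 0
g(3) = mex{} = 0
g(4) = mex{0} = 1
g(5) = mex{0} = 1
g(6) = mex{0} = 1
g(7) = mex{0} = 1
g(8) = mex{0,1} = 2
g(9) = mex{0,1} = 2
g(10) = mex{0,1} = 2
g(11) = mex{1} = 0
g(12) = mex{1,2} = 0
g(13) = mex{1,2} = 0
So g(13) = 0.
Row B is a plain Nim row of size 7, so its Grundy value is 7.
Row C is a plain Nim row of size 14, so its Grundy value is 14.
The value of a disjunctive sum is the nim-sum of the parts.
Combined value = 0 ⊕ 7 ⊕ 14 = 9.

9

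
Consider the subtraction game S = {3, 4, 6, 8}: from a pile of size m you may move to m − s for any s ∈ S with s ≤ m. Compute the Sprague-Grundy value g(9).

3

Compute g(0), g(1), … for moves {3, 4, 6, 8}:
g(0) = mex{} = 0
g(1) = mex{} = 0
g(2) = mex{} = 0
g(3) = mex{0} = 1
g(4) = mex{0} = 1
g(5) = mex{0} = 1
g(6) = mex{0,1} = 2
g(7) = mex{0,1} = 2
g(8) = mex{0,1} = 2
g(9) = mex{0,1,2} = 3
So g(9) = 3.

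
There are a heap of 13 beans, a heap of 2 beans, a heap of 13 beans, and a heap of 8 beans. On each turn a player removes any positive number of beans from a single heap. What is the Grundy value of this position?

10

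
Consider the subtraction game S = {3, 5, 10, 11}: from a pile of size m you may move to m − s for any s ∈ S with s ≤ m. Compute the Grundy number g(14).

2

Grundy values for subtraction set {3, 5, 10, 11}:
k:     0  1  2  3  4  5  6  7  8  9 10 11 12 13 14
g(k):  0  0  0  1  1  1  2  2  0  0  3  1  1  2  2
So g(14) = 2.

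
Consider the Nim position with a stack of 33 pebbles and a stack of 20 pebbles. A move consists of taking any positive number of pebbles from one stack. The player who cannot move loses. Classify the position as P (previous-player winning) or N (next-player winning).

N-position

In binary:
  100001  (33)
  010100  (20)
  ------
  110101  (53)
The nim-sum is 53 ≠ 0, so this is an N-position: the player to move can win.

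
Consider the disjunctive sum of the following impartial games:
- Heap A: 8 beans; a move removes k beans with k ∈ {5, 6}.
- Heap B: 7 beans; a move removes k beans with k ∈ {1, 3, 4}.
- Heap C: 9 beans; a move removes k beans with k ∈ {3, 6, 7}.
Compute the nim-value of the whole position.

Grundy values for heap A (subtraction set {5, 6}):
k:     0  1  2  3  4  5  6  7  8
g(k):  0  0  0  0  0  1  1  1  1
So g(8) = 1.
Build the Grundy sequence for heap B with g(k) = mex{g(k−s) : s ∈ {1, 3, 4}, s ≤ k}:
k:     0  1  2  3  4  5  6  7
g(k):  0  1  0  1  2  3  2  0
So g(7) = 0.
For heap C, compute g(0), g(1), … with moves {3, 6, 7}:
k:     0  1  2  3  4  5  6  7  8  9
g(k):  0  0  0  1  1  1  2  2  2  3
So g(9) = 3.
The value of a disjunctive sum is the nim-sum of the parts.
Combined value = 1 XOR 0 XOR 3 = 2.

2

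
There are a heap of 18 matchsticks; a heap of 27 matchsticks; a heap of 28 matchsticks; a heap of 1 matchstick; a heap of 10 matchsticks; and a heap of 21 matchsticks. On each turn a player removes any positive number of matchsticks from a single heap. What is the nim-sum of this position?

11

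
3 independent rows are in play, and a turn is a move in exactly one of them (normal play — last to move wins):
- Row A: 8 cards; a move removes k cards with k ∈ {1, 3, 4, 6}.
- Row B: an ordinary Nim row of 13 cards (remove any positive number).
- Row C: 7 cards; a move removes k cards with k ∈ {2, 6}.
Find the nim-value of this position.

13

For row A, compute g(0), g(1), … with moves {1, 3, 4, 6}:
k:     0  1  2  3  4  5  6  7  8
g(k):  0  1  0  1  2  3  2  0  1
So g(8) = 1.
Row B is a plain Nim row of size 13, so its Grundy value is 13.
For row C, compute g(0), g(1), … with moves {2, 6}:
k:     0  1  2  3  4  5  6  7
g(k):  0  0  1  1  0  0  1  1
So g(7) = 1.
By the Sprague-Grundy theorem, the Grundy value of a sum of independent games is the XOR of the component values.
Combined value = 1 XOR 13 XOR 1 = 13.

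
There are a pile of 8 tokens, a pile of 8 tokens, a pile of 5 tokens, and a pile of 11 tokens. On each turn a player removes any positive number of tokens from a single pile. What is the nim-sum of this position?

Compute the nim-sum pairwise:
8 ⊕ 8 = 0
0 ⊕ 5 = 5
5 ⊕ 11 = 14

14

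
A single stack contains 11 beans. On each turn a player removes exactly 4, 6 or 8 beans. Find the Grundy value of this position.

Compute g(0), g(1), … for moves {4, 6, 8}:
k:     0  1  2  3  4  5  6  7  8  9 10 11
g(k):  0  0  0  0  1  1  1  1  2  2  2  2
So g(11) = 2.

2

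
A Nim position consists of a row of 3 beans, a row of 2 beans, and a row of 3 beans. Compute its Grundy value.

2

Nim-sum: 3 ⊕ 2 ⊕ 3 = 2.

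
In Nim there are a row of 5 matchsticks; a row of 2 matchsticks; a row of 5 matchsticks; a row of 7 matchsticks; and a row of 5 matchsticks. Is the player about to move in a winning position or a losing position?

Bitwise XOR of the heap sizes:
  101  (5)
  010  (2)
  101  (5)
  111  (7)
  101  (5)
  ---
  000  (0)
The nim-sum is 0, so this is a P-position: the player to move is in a losing position under optimal play.

Losing position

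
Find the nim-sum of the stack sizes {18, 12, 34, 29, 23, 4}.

50

Compute the nim-sum pairwise:
18 XOR 12 = 30
30 XOR 34 = 60
60 XOR 29 = 33
33 XOR 23 = 54
54 XOR 4 = 50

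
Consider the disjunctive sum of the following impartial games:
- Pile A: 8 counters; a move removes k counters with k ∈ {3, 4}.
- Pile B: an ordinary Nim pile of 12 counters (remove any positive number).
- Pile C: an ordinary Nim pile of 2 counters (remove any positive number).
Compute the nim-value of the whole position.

14

For pile A, compute g(0), g(1), … with moves {3, 4}:
k:     0  1  2  3  4  5  6  7  8
g(k):  0  0  0  1  1  1  2  0  0
So g(8) = 0.
Pile B is a plain Nim pile of size 12, so its Grundy value is 12.
Pile C is a plain Nim pile of size 2, so its Grundy value is 2.
By the Sprague-Grundy theorem, the Grundy value of a sum of independent games is the XOR of the component values.
Combined value = 0 XOR 12 XOR 2 = 14.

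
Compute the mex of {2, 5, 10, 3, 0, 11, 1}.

4

The values 0, 1, 2, 3 are all present; 4 is the first non-negative integer missing from the set.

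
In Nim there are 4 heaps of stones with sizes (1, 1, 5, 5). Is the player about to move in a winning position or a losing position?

Write each in binary and XOR column by column:
  001  (1)
  001  (1)
  101  (5)
  101  (5)
  ---
  000  (0)
The nim-sum is 0, so this is a P-position: the player to move is in a losing position under optimal play.

Losing position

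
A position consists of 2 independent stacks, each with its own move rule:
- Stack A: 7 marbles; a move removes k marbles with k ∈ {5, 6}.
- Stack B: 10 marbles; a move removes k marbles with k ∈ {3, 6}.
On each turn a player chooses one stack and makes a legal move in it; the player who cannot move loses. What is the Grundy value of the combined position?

Grundy values for stack A (subtraction set {5, 6}):
g(0) = mex{} = 0
g(1) = mex{} = 0
g(2) = mex{} = 0
g(3) = mex{} = 0
g(4) = mex{} = 0
g(5) = mex{0} = 1
g(6) = mex{0} = 1
g(7) = mex{0} = 1
So g(7) = 1.
For stack B, compute g(0), g(1), … with moves {3, 6}:
k:     0  1  2  3  4  5  6  7  8  9 10
g(k):  0  0  0  1  1  1  2  2  2  0  0
So g(10) = 0.
The value of a disjunctive sum is the nim-sum of the parts.
Combined value = 1 ⊕ 0 = 1.

1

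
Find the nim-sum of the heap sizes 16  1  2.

19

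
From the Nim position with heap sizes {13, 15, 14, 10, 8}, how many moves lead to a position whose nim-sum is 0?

Compute the nim-sum pairwise:
13 ⊕ 15 = 2
2 ⊕ 14 = 12
12 ⊕ 10 = 6
6 ⊕ 8 = 14
The overall nim-sum is X = 14. A heap of size p has a winning move iff p XOR X < p (reduce it to p XOR X).
  13: 13 XOR 14 = 3 < 13 — winning move (to 3).
  15: 15 XOR 14 = 1 < 15 — winning move (to 1).
  14: 14 XOR 14 = 0 < 14 — winning move (to 0).
  10: 10 XOR 14 = 4 < 10 — winning move (to 4).
  8: 8 XOR 14 = 6 < 8 — winning move (to 6).
That gives 5 winning moves.

5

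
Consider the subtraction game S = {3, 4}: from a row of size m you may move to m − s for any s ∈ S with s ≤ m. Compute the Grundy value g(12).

Build the Grundy sequence with g(k) = mex{g(k−s) : s ∈ {3, 4}, s ≤ k}:
g(0) = mex{} = 0
g(1) = mex{} = 0
g(2) = mex{} = 0
g(3) = mex{0} = 1
g(4) = mex{0} = 1
g(5) = mex{0} = 1
g(6) = mex{0,1} = 2
g(7) = mex{1} = 0
g(8) = mex{1} = 0
g(9) = mex{1,2} = 0
g(10) = mex{0,2} = 1
g(11) = mex{0} = 1
g(12) = mex{0} = 1
So g(12) = 1.

1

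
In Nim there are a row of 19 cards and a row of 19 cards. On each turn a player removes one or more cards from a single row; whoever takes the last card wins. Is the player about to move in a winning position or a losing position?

Losing position

Write each in binary and XOR column by column:
  10011  (19)
  10011  (19)
  -----
  00000  (0)
The nim-sum is 0, so this is a P-position: the player to move is in a losing position under optimal play.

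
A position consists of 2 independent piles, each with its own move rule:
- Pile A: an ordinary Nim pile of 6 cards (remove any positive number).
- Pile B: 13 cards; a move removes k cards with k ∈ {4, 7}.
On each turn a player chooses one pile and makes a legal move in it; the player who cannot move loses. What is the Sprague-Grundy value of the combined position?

Pile A is a plain Nim pile of size 6, so its Grundy value is 6.
Grundy values for pile B (subtraction set {4, 7}):
g(0) = mex{} = 0
g(1) = mex{} = 0
g(2) = mex{} = 0
g(3) = mex{} = 0
g(4) = mex{0} = 1
g(5) = mex{0} = 1
g(6) = mex{0} = 1
g(7) = mex{0} = 1
g(8) = mex{0,1} = 2
g(9) = mex{0,1} = 2
g(10) = mex{0,1} = 2
g(11) = mex{1} = 0
g(12) = mex{1,2} = 0
g(13) = mex{1,2} = 0
So g(13) = 0.
By the Sprague-Grundy theorem, the Grundy value of a sum of independent games is the XOR of the component values.
Combined value = 6 XOR 0 = 6.

6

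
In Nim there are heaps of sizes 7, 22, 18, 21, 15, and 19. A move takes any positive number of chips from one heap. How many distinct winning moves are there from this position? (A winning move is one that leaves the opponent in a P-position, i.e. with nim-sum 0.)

1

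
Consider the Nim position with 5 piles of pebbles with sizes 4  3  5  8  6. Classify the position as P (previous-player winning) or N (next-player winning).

N-position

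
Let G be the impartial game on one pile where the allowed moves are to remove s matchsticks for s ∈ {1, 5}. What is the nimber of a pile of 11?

1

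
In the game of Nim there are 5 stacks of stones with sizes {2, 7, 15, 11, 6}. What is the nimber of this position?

7

Write each in binary and XOR column by column:
  0010  (2)
  0111  (7)
  1111  (15)
  1011  (11)
  0110  (6)
  ----
  0111  (7)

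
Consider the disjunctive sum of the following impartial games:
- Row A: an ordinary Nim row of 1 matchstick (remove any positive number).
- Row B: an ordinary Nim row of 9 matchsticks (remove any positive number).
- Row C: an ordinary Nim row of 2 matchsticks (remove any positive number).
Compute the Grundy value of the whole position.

10

Row A is a plain Nim row of size 1, so its Grundy value is 1.
Row B is a plain Nim row of size 9, so its Grundy value is 9.
Row C is a plain Nim row of size 2, so its Grundy value is 2.
The value of a disjunctive sum is the nim-sum of the parts.
Combined value = 1 ⊕ 9 ⊕ 2 = 10.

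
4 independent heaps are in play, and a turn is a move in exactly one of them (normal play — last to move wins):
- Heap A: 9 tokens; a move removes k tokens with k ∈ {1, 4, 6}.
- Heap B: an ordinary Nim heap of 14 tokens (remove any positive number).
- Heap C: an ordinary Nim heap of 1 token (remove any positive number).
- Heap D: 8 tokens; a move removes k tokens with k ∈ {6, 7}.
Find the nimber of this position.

For heap A, compute g(0), g(1), … with moves {1, 4, 6}:
g(0) = mex{} = 0
g(1) = mex{0} = 1
g(2) = mex{1} = 0
g(3) = mex{0} = 1
g(4) = mex{0,1} = 2
g(5) = mex{1,2} = 0
g(6) = mex{0} = 1
g(7) = mex{1} = 0
g(8) = mex{0,2} = 1
g(9) = mex{0,1} = 2
So g(9) = 2.
Heap B is a plain Nim heap of size 14, so its Grundy value is 14.
Heap C is a plain Nim heap of size 1, so its Grundy value is 1.
Grundy values for heap D (subtraction set {6, 7}):
g(0) = mex{} = 0
g(1) = mex{} = 0
g(2) = mex{} = 0
g(3) = mex{} = 0
g(4) = mex{} = 0
g(5) = mex{} = 0
g(6) = mex{0} = 1
g(7) = mex{0} = 1
g(8) = mex{0} = 1
So g(8) = 1.
By the Sprague-Grundy theorem, the Grundy value of a sum of independent games is the XOR of the component values.
Combined value = 2 ⊕ 14 ⊕ 1 ⊕ 1 = 12.

12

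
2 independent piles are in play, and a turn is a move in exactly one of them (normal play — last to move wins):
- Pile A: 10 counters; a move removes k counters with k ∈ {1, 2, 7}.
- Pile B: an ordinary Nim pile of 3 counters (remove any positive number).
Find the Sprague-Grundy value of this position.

Build the Grundy sequence for pile A with g(k) = mex{g(k−s) : s ∈ {1, 2, 7}, s ≤ k}:
g(0) = mex{} = 0
g(1) = mex{0} = 1
g(2) = mex{0,1} = 2
g(3) = mex{1,2} = 0
g(4) = mex{0,2} = 1
g(5) = mex{0,1} = 2
g(6) = mex{1,2} = 0
g(7) = mex{0,2} = 1
g(8) = mex{0,1} = 2
g(9) = mex{1,2} = 0
g(10) = mex{0,2} = 1
So g(10) = 1.
Pile B is a plain Nim pile of size 3, so its Grundy value is 3.
By the Sprague-Grundy theorem, the Grundy value of a sum of independent games is the XOR of the component values.
Combined value = 1 XOR 3 = 2.

2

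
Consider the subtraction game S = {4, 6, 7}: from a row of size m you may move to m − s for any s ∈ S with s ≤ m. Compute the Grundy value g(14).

0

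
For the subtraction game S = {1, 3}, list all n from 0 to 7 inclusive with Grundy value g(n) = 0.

0, 2, 4, 6

Build the Grundy sequence with g(k) = mex{g(k−s) : s ∈ {1, 3}, s ≤ k}:
g(0) = mex{} = 0
g(1) = mex{0} = 1
g(2) = mex{1} = 0
g(3) = mex{0} = 1
g(4) = mex{1} = 0
g(5) = mex{0} = 1
g(6) = mex{1} = 0
g(7) = mex{0} = 1
The P-positions (g = 0) in 0..7 are 0, 2, 4, 6.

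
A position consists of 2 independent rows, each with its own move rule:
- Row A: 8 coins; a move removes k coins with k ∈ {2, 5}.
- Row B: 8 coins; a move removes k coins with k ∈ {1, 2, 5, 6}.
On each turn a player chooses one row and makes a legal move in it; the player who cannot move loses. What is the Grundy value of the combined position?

1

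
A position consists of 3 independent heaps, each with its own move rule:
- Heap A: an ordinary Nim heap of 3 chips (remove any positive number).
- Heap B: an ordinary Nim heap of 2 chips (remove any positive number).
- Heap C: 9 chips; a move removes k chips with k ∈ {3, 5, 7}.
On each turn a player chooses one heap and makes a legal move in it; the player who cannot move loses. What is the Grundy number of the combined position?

2

Heap A is a plain Nim heap of size 3, so its Grundy value is 3.
Heap B is a plain Nim heap of size 2, so its Grundy value is 2.
Grundy values for heap C (subtraction set {3, 5, 7}):
g(0) = mex{} = 0
g(1) = mex{} = 0
g(2) = mex{} = 0
g(3) = mex{0} = 1
g(4) = mex{0} = 1
g(5) = mex{0} = 1
g(6) = mex{0,1} = 2
g(7) = mex{0,1} = 2
g(8) = mex{0,1} = 2
g(9) = mex{0,1,2} = 3
So g(9) = 3.
By the Sprague-Grundy theorem, the Grundy value of a sum of independent games is the XOR of the component values.
Combined value = 3 ⊕ 2 ⊕ 3 = 2.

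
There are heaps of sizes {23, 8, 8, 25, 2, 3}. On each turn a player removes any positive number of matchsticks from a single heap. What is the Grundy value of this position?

15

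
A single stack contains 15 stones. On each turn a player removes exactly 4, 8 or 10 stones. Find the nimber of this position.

0

Compute g(0), g(1), … for moves {4, 8, 10}:
k:     0  1  2  3  4  5  6  7  8  9 10 11 12 13 14 15
g(k):  0  0  0  0  1  1  1  1  2  2  2  2  3  3  0  0
So g(15) = 0.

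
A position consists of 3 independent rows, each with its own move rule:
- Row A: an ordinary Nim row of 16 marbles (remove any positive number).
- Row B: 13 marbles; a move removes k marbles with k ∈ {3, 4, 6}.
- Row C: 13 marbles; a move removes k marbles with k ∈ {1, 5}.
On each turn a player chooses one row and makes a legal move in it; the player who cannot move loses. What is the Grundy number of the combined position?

16

Row A is a plain Nim row of size 16, so its Grundy value is 16.
For row B, compute g(0), g(1), … with moves {3, 4, 6}:
g(0) = mex{} = 0
g(1) = mex{} = 0
g(2) = mex{} = 0
g(3) = mex{0} = 1
g(4) = mex{0} = 1
g(5) = mex{0} = 1
g(6) = mex{0,1} = 2
g(7) = mex{0,1} = 2
g(8) = mex{0,1} = 2
g(9) = mex{1,2} = 0
g(10) = mex{1,2} = 0
g(11) = mex{1,2} = 0
g(12) = mex{0,2} = 1
g(13) = mex{0,2} = 1
So g(13) = 1.
Build the Grundy sequence for row C with g(k) = mex{g(k−s) : s ∈ {1, 5}, s ≤ k}:
k:     0  1  2  3  4  5  6  7  8  9 10 11 12 13
g(k):  0  1  0  1  0  1  0  1  0  1  0  1  0  1
So g(13) = 1.
The value of a disjunctive sum is the nim-sum of the parts.
Combined value = 16 XOR 1 XOR 1 = 16.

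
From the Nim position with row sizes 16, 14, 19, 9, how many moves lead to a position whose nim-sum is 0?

1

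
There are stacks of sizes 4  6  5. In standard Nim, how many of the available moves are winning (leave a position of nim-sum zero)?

3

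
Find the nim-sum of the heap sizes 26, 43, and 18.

In binary:
  011010  (26)
  101011  (43)
  010010  (18)
  ------
  100011  (35)

35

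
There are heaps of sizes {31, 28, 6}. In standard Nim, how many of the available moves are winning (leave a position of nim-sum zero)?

3

In binary:
  11111  (31)
  11100  (28)
  00110  (6)
  -----
  00101  (5)
The overall nim-sum is X = 5. A heap of size p has a winning move iff p XOR X < p (reduce it to p XOR X).
  31: 31 XOR 5 = 26 < 31 — winning move (to 26).
  28: 28 XOR 5 = 25 < 28 — winning move (to 25).
  6: 6 XOR 5 = 3 < 6 — winning move (to 3).
That gives 3 winning moves.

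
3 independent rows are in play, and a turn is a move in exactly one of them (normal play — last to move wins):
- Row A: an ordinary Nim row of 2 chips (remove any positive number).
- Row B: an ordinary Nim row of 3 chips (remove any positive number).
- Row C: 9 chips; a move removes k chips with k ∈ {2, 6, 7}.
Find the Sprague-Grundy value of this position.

Row A is a plain Nim row of size 2, so its Grundy value is 2.
Row B is a plain Nim row of size 3, so its Grundy value is 3.
For row C, compute g(0), g(1), … with moves {2, 6, 7}:
g(0) = mex{} = 0
g(1) = mex{} = 0
g(2) = mex{0} = 1
g(3) = mex{0} = 1
g(4) = mex{1} = 0
g(5) = mex{1} = 0
g(6) = mex{0} = 1
g(7) = mex{0} = 1
g(8) = mex{0,1} = 2
g(9) = mex{1} = 0
So g(9) = 0.
The value of a disjunctive sum is the nim-sum of the parts.
Combined value = 2 XOR 3 XOR 0 = 1.

1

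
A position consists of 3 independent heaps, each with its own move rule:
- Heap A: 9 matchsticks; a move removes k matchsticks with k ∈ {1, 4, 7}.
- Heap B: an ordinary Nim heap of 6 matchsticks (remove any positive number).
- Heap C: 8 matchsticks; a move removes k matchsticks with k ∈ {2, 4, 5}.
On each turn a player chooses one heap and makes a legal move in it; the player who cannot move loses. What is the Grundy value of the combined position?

7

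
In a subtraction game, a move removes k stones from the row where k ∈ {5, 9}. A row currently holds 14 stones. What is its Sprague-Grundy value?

0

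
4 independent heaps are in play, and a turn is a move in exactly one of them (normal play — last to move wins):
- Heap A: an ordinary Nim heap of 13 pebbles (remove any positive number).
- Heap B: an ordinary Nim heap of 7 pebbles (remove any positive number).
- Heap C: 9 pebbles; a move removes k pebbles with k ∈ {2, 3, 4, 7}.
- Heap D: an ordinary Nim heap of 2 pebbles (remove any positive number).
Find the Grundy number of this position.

12

Heap A is a plain Nim heap of size 13, so its Grundy value is 13.
Heap B is a plain Nim heap of size 7, so its Grundy value is 7.
Grundy values for heap C (subtraction set {2, 3, 4, 7}):
g(0) = mex{} = 0
g(1) = mex{} = 0
g(2) = mex{0} = 1
g(3) = mex{0} = 1
g(4) = mex{0,1} = 2
g(5) = mex{0,1} = 2
g(6) = mex{1,2} = 0
g(7) = mex{0,1,2} = 3
g(8) = mex{0,2} = 1
g(9) = mex{0,1,2,3} = 4
So g(9) = 4.
Heap D is a plain Nim heap of size 2, so its Grundy value is 2.
By the Sprague-Grundy theorem, the Grundy value of a sum of independent games is the XOR of the component values.
Combined value = 13 XOR 7 XOR 4 XOR 2 = 12.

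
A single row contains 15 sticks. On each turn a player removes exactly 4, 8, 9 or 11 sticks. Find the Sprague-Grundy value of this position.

0

Compute g(0), g(1), … for moves {4, 8, 9, 11}:
k:     0  1  2  3  4  5  6  7  8  9 10 11 12 13 14 15
g(k):  0  0  0  0  1  1  1  1  2  2  2  2  3  3  3  0
So g(15) = 0.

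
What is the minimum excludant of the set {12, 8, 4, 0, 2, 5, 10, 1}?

The values 0, 1, 2 are all present; 3 is the first non-negative integer missing from the set.

3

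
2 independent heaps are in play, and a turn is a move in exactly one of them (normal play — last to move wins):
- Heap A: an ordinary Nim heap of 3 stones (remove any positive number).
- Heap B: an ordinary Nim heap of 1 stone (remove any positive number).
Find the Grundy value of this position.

2

Heap A is a plain Nim heap of size 3, so its Grundy value is 3.
Heap B is a plain Nim heap of size 1, so its Grundy value is 1.
By the Sprague-Grundy theorem, the Grundy value of a sum of independent games is the XOR of the component values.
Combined value = 3 XOR 1 = 2.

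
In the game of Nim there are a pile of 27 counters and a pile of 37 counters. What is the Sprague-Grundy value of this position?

62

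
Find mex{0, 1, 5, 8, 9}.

The values 0, 1 are all present; 2 is the first non-negative integer missing from the set.

2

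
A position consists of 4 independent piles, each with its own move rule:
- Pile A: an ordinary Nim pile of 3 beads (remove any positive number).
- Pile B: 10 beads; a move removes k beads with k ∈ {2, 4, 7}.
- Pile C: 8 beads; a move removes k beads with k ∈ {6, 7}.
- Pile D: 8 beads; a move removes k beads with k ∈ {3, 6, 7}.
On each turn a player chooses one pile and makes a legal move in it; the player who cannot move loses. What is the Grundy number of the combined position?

2

Pile A is a plain Nim pile of size 3, so its Grundy value is 3.
Grundy values for pile B (subtraction set {2, 4, 7}):
g(0) = mex{} = 0
g(1) = mex{} = 0
g(2) = mex{0} = 1
g(3) = mex{0} = 1
g(4) = mex{0,1} = 2
g(5) = mex{0,1} = 2
g(6) = mex{1,2} = 0
g(7) = mex{0,1,2} = 3
g(8) = mex{0,2} = 1
g(9) = mex{1,2,3} = 0
g(10) = mex{0,1} = 2
So g(10) = 2.
For pile C, compute g(0), g(1), … with moves {6, 7}:
g(0) = mex{} = 0
g(1) = mex{} = 0
g(2) = mex{} = 0
g(3) = mex{} = 0
g(4) = mex{} = 0
g(5) = mex{} = 0
g(6) = mex{0} = 1
g(7) = mex{0} = 1
g(8) = mex{0} = 1
So g(8) = 1.
Build the Grundy sequence for pile D with g(k) = mex{g(k−s) : s ∈ {3, 6, 7}, s ≤ k}:
k:     0  1  2  3  4  5  6  7  8
g(k):  0  0  0  1  1  1  2  2  2
So g(8) = 2.
By the Sprague-Grundy theorem, the Grundy value of a sum of independent games is the XOR of the component values.
Combined value = 3 ⊕ 2 ⊕ 1 ⊕ 2 = 2.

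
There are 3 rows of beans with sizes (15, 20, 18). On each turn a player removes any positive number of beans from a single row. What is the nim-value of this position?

9

In binary:
  01111  (15)
  10100  (20)
  10010  (18)
  -----
  01001  (9)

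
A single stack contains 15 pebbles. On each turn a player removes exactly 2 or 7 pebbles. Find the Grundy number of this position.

Grundy values for subtraction set {2, 7}:
k:     0  1  2  3  4  5  6  7  8  9 10 11 12 13 14 15
g(k):  0  0  1  1  0  0  1  1  2  0  0  1  1  0  0  1
So g(15) = 1.

1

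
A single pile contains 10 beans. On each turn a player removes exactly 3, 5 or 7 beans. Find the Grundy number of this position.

0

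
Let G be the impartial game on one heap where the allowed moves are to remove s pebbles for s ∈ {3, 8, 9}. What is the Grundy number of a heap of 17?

Build the Grundy sequence with g(k) = mex{g(k−s) : s ∈ {3, 8, 9}, s ≤ k}:
k:     0  1  2  3  4  5  6  7  8  9 10 11 12 13 14 15 16 17
g(k):  0  0  0  1  1  1  0  0  2  1  1  3  0  0  2  1  1  0
So g(17) = 0.

0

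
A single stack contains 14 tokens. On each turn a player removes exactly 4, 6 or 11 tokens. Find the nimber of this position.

Grundy values for subtraction set {4, 6, 11}:
g(0) = mex{} = 0
g(1) = mex{} = 0
g(2) = mex{} = 0
g(3) = mex{} = 0
g(4) = mex{0} = 1
g(5) = mex{0} = 1
g(6) = mex{0} = 1
g(7) = mex{0} = 1
g(8) = mex{0,1} = 2
g(9) = mex{0,1} = 2
g(10) = mex{1} = 0
g(11) = mex{0,1} = 2
g(12) = mex{0,1,2} = 3
g(13) = mex{0,1,2} = 3
g(14) = mex{0,2} = 1
So g(14) = 1.

1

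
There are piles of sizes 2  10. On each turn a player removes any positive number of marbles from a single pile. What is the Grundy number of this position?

8

Compute the nim-sum pairwise:
2 ^ 10 = 8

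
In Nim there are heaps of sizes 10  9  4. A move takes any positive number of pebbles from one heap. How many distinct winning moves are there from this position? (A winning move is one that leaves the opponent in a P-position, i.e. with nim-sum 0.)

1

Compute the nim-sum pairwise:
10 XOR 9 = 3
3 XOR 4 = 7
The overall nim-sum is X = 7. A heap of size p has a winning move iff p XOR X < p (reduce it to p XOR X).
  10: 10 XOR 7 = 13 ≥ 10 — no move.
  9: 9 XOR 7 = 14 ≥ 9 — no move.
  4: 4 XOR 7 = 3 < 4 — winning move (to 3).
That gives 1 winning move.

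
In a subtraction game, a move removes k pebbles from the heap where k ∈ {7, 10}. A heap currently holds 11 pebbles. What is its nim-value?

1

Build the Grundy sequence with g(k) = mex{g(k−s) : s ∈ {7, 10}, s ≤ k}:
g(0) = mex{} = 0
g(1) = mex{} = 0
g(2) = mex{} = 0
g(3) = mex{} = 0
g(4) = mex{} = 0
g(5) = mex{} = 0
g(6) = mex{} = 0
g(7) = mex{0} = 1
g(8) = mex{0} = 1
g(9) = mex{0} = 1
g(10) = mex{0} = 1
g(11) = mex{0} = 1
So g(11) = 1.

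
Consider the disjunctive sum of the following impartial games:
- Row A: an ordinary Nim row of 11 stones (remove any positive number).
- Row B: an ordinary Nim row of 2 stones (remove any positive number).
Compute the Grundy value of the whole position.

Row A is a plain Nim row of size 11, so its Grundy value is 11.
Row B is a plain Nim row of size 2, so its Grundy value is 2.
By the Sprague-Grundy theorem, the Grundy value of a sum of independent games is the XOR of the component values.
Combined value = 11 XOR 2 = 9.

9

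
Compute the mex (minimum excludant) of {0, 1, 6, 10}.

2

The values 0, 1 are all present; 2 is the first non-negative integer missing from the set.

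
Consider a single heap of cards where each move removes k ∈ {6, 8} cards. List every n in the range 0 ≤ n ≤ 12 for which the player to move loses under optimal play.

Build the Grundy sequence with g(k) = mex{g(k−s) : s ∈ {6, 8}, s ≤ k}:
k:     0  1  2  3  4  5  6  7  8  9 10 11 12
g(k):  0  0  0  0  0  0  1  1  1  1  1  1  2
The P-positions (g = 0) in 0..12 are 0, 1, 2, 3, 4, 5.

0, 1, 2, 3, 4, 5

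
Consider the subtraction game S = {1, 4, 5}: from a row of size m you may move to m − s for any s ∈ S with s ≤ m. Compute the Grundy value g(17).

Compute g(0), g(1), … for moves {1, 4, 5}:
k:     0  1  2  3  4  5  6  7  8  9 10 11 12 13 14 15 16 17
g(k):  0  1  0  1  2  3  2  3  0  1  0  1  2  3  2  3  0  1
So g(17) = 1.

1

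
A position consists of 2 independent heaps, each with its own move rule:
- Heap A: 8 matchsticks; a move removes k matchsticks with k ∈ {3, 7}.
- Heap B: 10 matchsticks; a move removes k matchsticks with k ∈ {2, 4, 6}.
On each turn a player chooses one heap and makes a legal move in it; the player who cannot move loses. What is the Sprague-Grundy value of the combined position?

3

Build the Grundy sequence for heap A with g(k) = mex{g(k−s) : s ∈ {3, 7}, s ≤ k}:
k:     0  1  2  3  4  5  6  7  8
g(k):  0  0  0  1  1  1  0  2  2
So g(8) = 2.
Build the Grundy sequence for heap B with g(k) = mex{g(k−s) : s ∈ {2, 4, 6}, s ≤ k}:
g(0) = mex{} = 0
g(1) = mex{} = 0
g(2) = mex{0} = 1
g(3) = mex{0} = 1
g(4) = mex{0,1} = 2
g(5) = mex{0,1} = 2
g(6) = mex{0,1,2} = 3
g(7) = mex{0,1,2} = 3
g(8) = mex{1,2,3} = 0
g(9) = mex{1,2,3} = 0
g(10) = mex{0,2,3} = 1
So g(10) = 1.
By the Sprague-Grundy theorem, the Grundy value of a sum of independent games is the XOR of the component values.
Combined value = 2 ⊕ 1 = 3.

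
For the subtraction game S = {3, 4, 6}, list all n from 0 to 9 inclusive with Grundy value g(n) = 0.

0, 1, 2, 9

Compute g(0), g(1), … for moves {3, 4, 6}:
k:     0  1  2  3  4  5  6  7  8  9
g(k):  0  0  0  1  1  1  2  2  2  0
The P-positions (g = 0) in 0..9 are 0, 1, 2, 9.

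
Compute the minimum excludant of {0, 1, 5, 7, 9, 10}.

2

The values 0, 1 are all present; 2 is the first non-negative integer missing from the set.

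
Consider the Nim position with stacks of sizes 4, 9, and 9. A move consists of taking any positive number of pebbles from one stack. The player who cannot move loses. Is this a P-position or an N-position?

Compute the nim-sum pairwise:
4 XOR 9 = 13
13 XOR 9 = 4
The nim-sum is 4 ≠ 0, so this is an N-position: the player to move can win.

N-position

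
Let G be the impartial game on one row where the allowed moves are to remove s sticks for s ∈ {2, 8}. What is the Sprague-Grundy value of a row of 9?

Grundy values for subtraction set {2, 8}:
g(0) = mex{} = 0
g(1) = mex{} = 0
g(2) = mex{0} = 1
g(3) = mex{0} = 1
g(4) = mex{1} = 0
g(5) = mex{1} = 0
g(6) = mex{0} = 1
g(7) = mex{0} = 1
g(8) = mex{0,1} = 2
g(9) = mex{0,1} = 2
So g(9) = 2.

2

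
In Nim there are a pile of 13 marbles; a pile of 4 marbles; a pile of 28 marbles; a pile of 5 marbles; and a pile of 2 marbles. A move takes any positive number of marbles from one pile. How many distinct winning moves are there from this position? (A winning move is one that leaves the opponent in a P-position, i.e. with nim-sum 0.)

1

Compute the nim-sum pairwise:
13 XOR 4 = 9
9 XOR 28 = 21
21 XOR 5 = 16
16 XOR 2 = 18
The overall nim-sum is X = 18. A pile of size p has a winning move iff p XOR X < p (reduce it to p XOR X).
  13: 13 XOR 18 = 31 ≥ 13 — no move.
  4: 4 XOR 18 = 22 ≥ 4 — no move.
  28: 28 XOR 18 = 14 < 28 — winning move (to 14).
  5: 5 XOR 18 = 23 ≥ 5 — no move.
  2: 2 XOR 18 = 16 ≥ 2 — no move.
That gives 1 winning move.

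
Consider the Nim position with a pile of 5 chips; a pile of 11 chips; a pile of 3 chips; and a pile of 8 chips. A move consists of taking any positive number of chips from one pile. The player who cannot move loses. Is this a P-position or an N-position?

Bitwise XOR of the heap sizes:
  0101  (5)
  1011  (11)
  0011  (3)
  1000  (8)
  ----
  0101  (5)
The nim-sum is 5 ≠ 0, so this is an N-position: the player to move can win.

N-position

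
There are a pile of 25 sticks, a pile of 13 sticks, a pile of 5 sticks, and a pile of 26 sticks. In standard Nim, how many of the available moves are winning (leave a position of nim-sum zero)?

3

In binary:
  11001  (25)
  01101  (13)
  00101  (5)
  11010  (26)
  -----
  01011  (11)
The overall nim-sum is X = 11. A pile of size p has a winning move iff p XOR X < p (reduce it to p XOR X).
  25: 25 XOR 11 = 18 < 25 — winning move (to 18).
  13: 13 XOR 11 = 6 < 13 — winning move (to 6).
  5: 5 XOR 11 = 14 ≥ 5 — no move.
  26: 26 XOR 11 = 17 < 26 — winning move (to 17).
That gives 3 winning moves.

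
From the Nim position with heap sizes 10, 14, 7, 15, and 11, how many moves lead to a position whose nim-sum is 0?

3

Compute the nim-sum pairwise:
10 ^ 14 = 4
4 ^ 7 = 3
3 ^ 15 = 12
12 ^ 11 = 7
The overall nim-sum is X = 7. A heap of size p has a winning move iff p XOR X < p (reduce it to p XOR X).
  10: 10 XOR 7 = 13 ≥ 10 — no move.
  14: 14 XOR 7 = 9 < 14 — winning move (to 9).
  7: 7 XOR 7 = 0 < 7 — winning move (to 0).
  15: 15 XOR 7 = 8 < 15 — winning move (to 8).
  11: 11 XOR 7 = 12 ≥ 11 — no move.
That gives 3 winning moves.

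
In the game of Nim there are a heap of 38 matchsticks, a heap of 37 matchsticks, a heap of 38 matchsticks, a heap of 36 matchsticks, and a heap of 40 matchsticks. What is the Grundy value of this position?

Nim-sum: 38 ^ 37 ^ 38 ^ 36 ^ 40 = 41.

41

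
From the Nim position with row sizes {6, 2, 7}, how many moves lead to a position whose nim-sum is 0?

Write each in binary and XOR column by column:
  110  (6)
  010  (2)
  111  (7)
  ---
  011  (3)
The overall nim-sum is X = 3. A row of size p has a winning move iff p XOR X < p (reduce it to p XOR X).
  6: 6 XOR 3 = 5 < 6 — winning move (to 5).
  2: 2 XOR 3 = 1 < 2 — winning move (to 1).
  7: 7 XOR 3 = 4 < 7 — winning move (to 4).
That gives 3 winning moves.

3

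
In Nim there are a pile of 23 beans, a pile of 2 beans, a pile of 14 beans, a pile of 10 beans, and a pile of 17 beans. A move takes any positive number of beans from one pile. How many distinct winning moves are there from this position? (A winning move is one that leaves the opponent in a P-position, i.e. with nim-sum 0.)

0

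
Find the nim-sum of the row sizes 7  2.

5

In binary:
  111  (7)
  010  (2)
  ---
  101  (5)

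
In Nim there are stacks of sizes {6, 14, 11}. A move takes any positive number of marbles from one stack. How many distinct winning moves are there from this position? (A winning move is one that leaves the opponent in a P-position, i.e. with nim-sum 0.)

3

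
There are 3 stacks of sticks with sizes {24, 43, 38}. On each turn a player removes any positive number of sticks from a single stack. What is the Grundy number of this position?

21

Nim-sum: 24 ^ 43 ^ 38 = 21.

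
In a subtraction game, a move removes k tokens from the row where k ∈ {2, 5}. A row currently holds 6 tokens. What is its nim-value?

1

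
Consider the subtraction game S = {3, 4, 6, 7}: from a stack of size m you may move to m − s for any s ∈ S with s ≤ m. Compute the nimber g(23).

Compute g(0), g(1), … for moves {3, 4, 6, 7}:
k:     0  1  2  3  4  5  6  7  8  9 10 11 12 13 14 15 16 17 18 19 20 21 22 23
g(k):  0  0  0  1  1  1  2  2  2  3  0  0  0  1  1  1  2  2  2  3  0  0  0  1
So g(23) = 1.

1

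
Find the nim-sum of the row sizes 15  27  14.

Compute the nim-sum pairwise:
15 ⊕ 27 = 20
20 ⊕ 14 = 26

26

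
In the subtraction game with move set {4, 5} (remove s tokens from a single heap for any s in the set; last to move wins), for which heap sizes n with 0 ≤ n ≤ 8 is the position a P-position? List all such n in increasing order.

0, 1, 2, 3

Grundy values for subtraction set {4, 5}:
g(0) = mex{} = 0
g(1) = mex{} = 0
g(2) = mex{} = 0
g(3) = mex{} = 0
g(4) = mex{0} = 1
g(5) = mex{0} = 1
g(6) = mex{0} = 1
g(7) = mex{0} = 1
g(8) = mex{0,1} = 2
The P-positions (g = 0) in 0..8 are 0, 1, 2, 3.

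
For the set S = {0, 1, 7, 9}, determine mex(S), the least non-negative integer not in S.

2

The values 0, 1 are all present; 2 is the first non-negative integer missing from the set.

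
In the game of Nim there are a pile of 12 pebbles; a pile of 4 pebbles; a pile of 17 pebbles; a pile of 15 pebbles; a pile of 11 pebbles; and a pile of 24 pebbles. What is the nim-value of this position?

5

Nim-sum: 12 ^ 4 ^ 17 ^ 15 ^ 11 ^ 24 = 5.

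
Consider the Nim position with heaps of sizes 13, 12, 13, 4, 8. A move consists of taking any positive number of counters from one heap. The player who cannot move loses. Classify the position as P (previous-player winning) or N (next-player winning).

Write each in binary and XOR column by column:
  1101  (13)
  1100  (12)
  1101  (13)
  0100  (4)
  1000  (8)
  ----
  0000  (0)
The nim-sum is 0, so this is a P-position: the player to move is in a losing position under optimal play.

P-position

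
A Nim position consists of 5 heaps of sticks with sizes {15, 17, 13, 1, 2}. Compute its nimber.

16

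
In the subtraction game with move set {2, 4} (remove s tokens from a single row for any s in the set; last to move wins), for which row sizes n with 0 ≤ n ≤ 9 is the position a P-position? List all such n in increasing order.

Build the Grundy sequence with g(k) = mex{g(k−s) : s ∈ {2, 4}, s ≤ k}:
g(0) = mex{} = 0
g(1) = mex{} = 0
g(2) = mex{0} = 1
g(3) = mex{0} = 1
g(4) = mex{0,1} = 2
g(5) = mex{0,1} = 2
g(6) = mex{1,2} = 0
g(7) = mex{1,2} = 0
g(8) = mex{0,2} = 1
g(9) = mex{0,2} = 1
The P-positions (g = 0) in 0..9 are 0, 1, 6, 7.

0, 1, 6, 7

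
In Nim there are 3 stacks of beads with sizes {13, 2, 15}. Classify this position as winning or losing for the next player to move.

Losing position

Bitwise XOR of the heap sizes:
  1101  (13)
  0010  (2)
  1111  (15)
  ----
  0000  (0)
The nim-sum is 0, so this is a P-position: the player to move is in a losing position under optimal play.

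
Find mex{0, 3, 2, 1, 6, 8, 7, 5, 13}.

The values 0, 1, 2, 3 are all present; 4 is the first non-negative integer missing from the set.

4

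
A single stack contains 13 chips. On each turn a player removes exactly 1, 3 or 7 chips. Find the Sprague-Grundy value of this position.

1

Build the Grundy sequence with g(k) = mex{g(k−s) : s ∈ {1, 3, 7}, s ≤ k}:
g(0) = mex{} = 0
g(1) = mex{0} = 1
g(2) = mex{1} = 0
g(3) = mex{0} = 1
g(4) = mex{1} = 0
g(5) = mex{0} = 1
g(6) = mex{1} = 0
g(7) = mex{0} = 1
g(8) = mex{1} = 0
g(9) = mex{0} = 1
g(10) = mex{1} = 0
g(11) = mex{0} = 1
g(12) = mex{1} = 0
g(13) = mex{0} = 1
So g(13) = 1.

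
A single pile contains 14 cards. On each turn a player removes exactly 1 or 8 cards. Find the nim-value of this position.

Grundy values for subtraction set {1, 8}:
g(0) = mex{} = 0
g(1) = mex{0} = 1
g(2) = mex{1} = 0
g(3) = mex{0} = 1
g(4) = mex{1} = 0
g(5) = mex{0} = 1
g(6) = mex{1} = 0
g(7) = mex{0} = 1
g(8) = mex{0,1} = 2
g(9) = mex{1,2} = 0
g(10) = mex{0} = 1
g(11) = mex{1} = 0
g(12) = mex{0} = 1
g(13) = mex{1} = 0
g(14) = mex{0} = 1
So g(14) = 1.

1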